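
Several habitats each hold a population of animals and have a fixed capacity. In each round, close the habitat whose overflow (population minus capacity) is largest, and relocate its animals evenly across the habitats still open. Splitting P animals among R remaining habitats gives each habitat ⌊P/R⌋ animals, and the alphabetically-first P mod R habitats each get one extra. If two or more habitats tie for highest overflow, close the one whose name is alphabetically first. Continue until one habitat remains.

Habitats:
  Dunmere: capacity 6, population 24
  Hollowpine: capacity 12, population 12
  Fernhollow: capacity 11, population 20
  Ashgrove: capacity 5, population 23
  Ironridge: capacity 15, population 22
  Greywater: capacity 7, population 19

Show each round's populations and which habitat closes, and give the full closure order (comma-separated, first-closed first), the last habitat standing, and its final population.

Closure order: Ashgrove, Dunmere, Greywater, Fernhollow, Ironridge
Last habitat: Hollowpine with 120 animals

Round 1: Ashgrove=23 Dunmere=24 Fernhollow=20 Greywater=19 Hollowpine=12 Ironridge=22 → close Ashgrove (overflow 18)
  23÷5 = 4 each, +1 to first 3
Round 2: Dunmere=29 Fernhollow=25 Greywater=24 Hollowpine=16 Ironridge=26 → close Dunmere (overflow 23)
  29÷4 = 7 each, +1 to first 1
Round 3: Fernhollow=33 Greywater=31 Hollowpine=23 Ironridge=33 → close Greywater (overflow 24)
  31÷3 = 10 each, +1 to first 1
Round 4: Fernhollow=44 Hollowpine=33 Ironridge=43 → close Fernhollow (overflow 33)
  44÷2 = 22 each, +1 to first 0
Round 5: Hollowpine=55 Ironridge=65 → close Ironridge (overflow 50)
  65÷1 = 65 each, +1 to first 0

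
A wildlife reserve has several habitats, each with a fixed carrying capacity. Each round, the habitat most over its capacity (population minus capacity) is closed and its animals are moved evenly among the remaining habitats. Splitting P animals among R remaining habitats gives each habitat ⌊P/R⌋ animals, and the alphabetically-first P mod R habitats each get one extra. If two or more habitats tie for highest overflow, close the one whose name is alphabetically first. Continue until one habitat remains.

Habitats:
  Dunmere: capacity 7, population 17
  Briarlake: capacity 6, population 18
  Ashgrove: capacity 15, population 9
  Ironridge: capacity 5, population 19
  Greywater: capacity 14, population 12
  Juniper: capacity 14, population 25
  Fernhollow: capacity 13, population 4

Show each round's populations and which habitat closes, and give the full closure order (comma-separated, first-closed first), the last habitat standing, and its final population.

Round 1: Ashgrove=9 Briarlake=18 Dunmere=17 Fernhollow=4 Greywater=12 Ironridge=19 Juniper=25 → close Ironridge (overflow 14)
  19÷6 = 3 each, +1 to first 1
Round 2: Ashgrove=13 Briarlake=21 Dunmere=20 Fernhollow=7 Greywater=15 Juniper=28 → close Briarlake (overflow 15)
  21÷5 = 4 each, +1 to first 1
Round 3: Ashgrove=18 Dunmere=24 Fernhollow=11 Greywater=19 Juniper=32 → close Juniper (overflow 18)
  32÷4 = 8 each, +1 to first 0
Round 4: Ashgrove=26 Dunmere=32 Fernhollow=19 Greywater=27 → close Dunmere (overflow 25)
  32÷3 = 10 each, +1 to first 2
Round 5: Ashgrove=37 Fernhollow=30 Greywater=37 → close Greywater (overflow 23)
  37÷2 = 18 each, +1 to first 1
Round 6: Ashgrove=56 Fernhollow=48 → close Ashgrove (overflow 41)
  56÷1 = 56 each, +1 to first 0

Closure order: Ironridge, Briarlake, Juniper, Dunmere, Greywater, Ashgrove
Last habitat: Fernhollow with 104 animals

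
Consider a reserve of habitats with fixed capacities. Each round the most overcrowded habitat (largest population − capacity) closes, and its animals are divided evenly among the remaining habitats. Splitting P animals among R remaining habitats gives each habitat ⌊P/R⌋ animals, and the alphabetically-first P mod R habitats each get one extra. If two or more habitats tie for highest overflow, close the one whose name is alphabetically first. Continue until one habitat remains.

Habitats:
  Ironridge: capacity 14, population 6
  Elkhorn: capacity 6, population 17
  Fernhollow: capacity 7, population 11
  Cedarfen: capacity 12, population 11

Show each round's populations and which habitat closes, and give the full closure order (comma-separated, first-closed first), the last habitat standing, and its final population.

Round 1: Cedarfen=11 Elkhorn=17 Fernhollow=11 Ironridge=6 → close Elkhorn (overflow 11)
  17÷3 = 5 each, +1 to first 2
Round 2: Cedarfen=17 Fernhollow=17 Ironridge=11 → close Fernhollow (overflow 10)
  17÷2 = 8 each, +1 to first 1
Round 3: Cedarfen=26 Ironridge=19 → close Cedarfen (overflow 14)
  26÷1 = 26 each, +1 to first 0

Closure order: Elkhorn, Fernhollow, Cedarfen
Last habitat: Ironridge with 45 animals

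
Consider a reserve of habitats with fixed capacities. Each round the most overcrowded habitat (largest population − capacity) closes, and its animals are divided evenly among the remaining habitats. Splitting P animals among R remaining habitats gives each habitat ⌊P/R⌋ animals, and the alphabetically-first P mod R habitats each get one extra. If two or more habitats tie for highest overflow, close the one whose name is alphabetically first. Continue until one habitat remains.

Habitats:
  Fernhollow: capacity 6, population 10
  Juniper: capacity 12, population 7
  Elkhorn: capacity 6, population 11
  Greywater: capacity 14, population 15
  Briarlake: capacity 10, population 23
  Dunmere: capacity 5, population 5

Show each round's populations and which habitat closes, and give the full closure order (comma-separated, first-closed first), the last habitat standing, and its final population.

Closure order: Briarlake, Elkhorn, Fernhollow, Dunmere, Greywater
Last habitat: Juniper with 71 animals

Round 1: Briarlake=23 Dunmere=5 Elkhorn=11 Fernhollow=10 Greywater=15 Juniper=7 → close Briarlake (overflow 13)
  23÷5 = 4 each, +1 to first 3
Round 2: Dunmere=10 Elkhorn=16 Fernhollow=15 Greywater=19 Juniper=11 → close Elkhorn (overflow 10)
  16÷4 = 4 each, +1 to first 0
Round 3: Dunmere=14 Fernhollow=19 Greywater=23 Juniper=15 → close Fernhollow (overflow 13)
  19÷3 = 6 each, +1 to first 1
Round 4: Dunmere=21 Greywater=29 Juniper=21 → close Dunmere (overflow 16)
  21÷2 = 10 each, +1 to first 1
Round 5: Greywater=40 Juniper=31 → close Greywater (overflow 26)
  40÷1 = 40 each, +1 to first 0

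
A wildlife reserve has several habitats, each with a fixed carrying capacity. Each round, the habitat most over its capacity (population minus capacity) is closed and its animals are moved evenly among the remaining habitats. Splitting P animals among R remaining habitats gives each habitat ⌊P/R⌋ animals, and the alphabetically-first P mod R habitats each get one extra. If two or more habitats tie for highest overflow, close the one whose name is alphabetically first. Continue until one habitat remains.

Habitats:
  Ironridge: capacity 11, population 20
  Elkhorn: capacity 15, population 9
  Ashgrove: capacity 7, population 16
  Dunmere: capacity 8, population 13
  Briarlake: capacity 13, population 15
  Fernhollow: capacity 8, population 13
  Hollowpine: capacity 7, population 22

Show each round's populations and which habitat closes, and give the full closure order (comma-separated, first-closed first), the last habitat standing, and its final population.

Closure order: Hollowpine, Ashgrove, Ironridge, Dunmere, Briarlake, Fernhollow
Last habitat: Elkhorn with 108 animals

Round 1: Ashgrove=16 Briarlake=15 Dunmere=13 Elkhorn=9 Fernhollow=13 Hollowpine=22 Ironridge=20 → close Hollowpine (overflow 15)
  22÷6 = 3 each, +1 to first 4
Round 2: Ashgrove=20 Briarlake=19 Dunmere=17 Elkhorn=13 Fernhollow=16 Ironridge=23 → close Ashgrove (overflow 13)
  20÷5 = 4 each, +1 to first 0
Round 3: Briarlake=23 Dunmere=21 Elkhorn=17 Fernhollow=20 Ironridge=27 → close Ironridge (overflow 16)
  27÷4 = 6 each, +1 to first 3
Round 4: Briarlake=30 Dunmere=28 Elkhorn=24 Fernhollow=26 → close Dunmere (overflow 20)
  28÷3 = 9 each, +1 to first 1
Round 5: Briarlake=40 Elkhorn=33 Fernhollow=35 → close Briarlake (overflow 27)
  40÷2 = 20 each, +1 to first 0
Round 6: Elkhorn=53 Fernhollow=55 → close Fernhollow (overflow 47)
  55÷1 = 55 each, +1 to first 0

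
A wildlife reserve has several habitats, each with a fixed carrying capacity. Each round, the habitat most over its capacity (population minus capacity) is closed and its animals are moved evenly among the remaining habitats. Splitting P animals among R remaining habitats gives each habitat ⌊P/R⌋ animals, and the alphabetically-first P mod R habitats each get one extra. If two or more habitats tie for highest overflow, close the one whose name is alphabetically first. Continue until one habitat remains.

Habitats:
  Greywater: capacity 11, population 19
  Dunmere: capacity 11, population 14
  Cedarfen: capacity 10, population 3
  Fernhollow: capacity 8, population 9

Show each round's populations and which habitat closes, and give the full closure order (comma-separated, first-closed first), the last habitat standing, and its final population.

Closure order: Greywater, Dunmere, Fernhollow
Last habitat: Cedarfen with 45 animals

Round 1: Cedarfen=3 Dunmere=14 Fernhollow=9 Greywater=19 → close Greywater (overflow 8)
  19÷3 = 6 each, +1 to first 1
Round 2: Cedarfen=10 Dunmere=20 Fernhollow=15 → close Dunmere (overflow 9)
  20÷2 = 10 each, +1 to first 0
Round 3: Cedarfen=20 Fernhollow=25 → close Fernhollow (overflow 17)
  25÷1 = 25 each, +1 to first 0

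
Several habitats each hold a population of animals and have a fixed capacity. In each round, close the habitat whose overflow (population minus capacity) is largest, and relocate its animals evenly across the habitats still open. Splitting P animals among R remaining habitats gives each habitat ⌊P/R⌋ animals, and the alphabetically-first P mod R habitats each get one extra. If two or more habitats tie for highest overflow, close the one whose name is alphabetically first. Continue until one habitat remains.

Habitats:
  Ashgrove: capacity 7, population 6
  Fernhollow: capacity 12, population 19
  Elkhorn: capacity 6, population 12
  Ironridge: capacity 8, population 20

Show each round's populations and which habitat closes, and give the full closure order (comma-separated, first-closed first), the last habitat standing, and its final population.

Round 1: Ashgrove=6 Elkhorn=12 Fernhollow=19 Ironridge=20 → close Ironridge (overflow 12)
  20÷3 = 6 each, +1 to first 2
Round 2: Ashgrove=13 Elkhorn=19 Fernhollow=25 → close Elkhorn (overflow 13)
  19÷2 = 9 each, +1 to first 1
Round 3: Ashgrove=23 Fernhollow=34 → close Fernhollow (overflow 22)
  34÷1 = 34 each, +1 to first 0

Closure order: Ironridge, Elkhorn, Fernhollow
Last habitat: Ashgrove with 57 animals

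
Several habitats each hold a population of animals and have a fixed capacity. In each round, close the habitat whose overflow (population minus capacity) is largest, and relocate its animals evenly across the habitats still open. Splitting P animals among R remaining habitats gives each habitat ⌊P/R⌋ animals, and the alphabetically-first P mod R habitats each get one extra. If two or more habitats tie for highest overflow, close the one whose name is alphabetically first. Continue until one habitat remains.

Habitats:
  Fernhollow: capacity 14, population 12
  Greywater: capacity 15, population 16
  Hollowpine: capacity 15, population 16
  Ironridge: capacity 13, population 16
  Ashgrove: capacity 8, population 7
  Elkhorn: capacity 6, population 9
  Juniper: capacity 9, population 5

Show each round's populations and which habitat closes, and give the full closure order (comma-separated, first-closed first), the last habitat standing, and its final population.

Closure order: Elkhorn, Ironridge, Greywater, Ashgrove, Fernhollow, Hollowpine
Last habitat: Juniper with 81 animals

Round 1: Ashgrove=7 Elkhorn=9 Fernhollow=12 Greywater=16 Hollowpine=16 Ironridge=16 Juniper=5 → close Elkhorn (overflow 3)
  9÷6 = 1 each, +1 to first 3
Round 2: Ashgrove=9 Fernhollow=14 Greywater=18 Hollowpine=17 Ironridge=17 Juniper=6 → close Ironridge (overflow 4)
  17÷5 = 3 each, +1 to first 2
Round 3: Ashgrove=13 Fernhollow=18 Greywater=21 Hollowpine=20 Juniper=9 → close Greywater (overflow 6)
  21÷4 = 5 each, +1 to first 1
Round 4: Ashgrove=19 Fernhollow=23 Hollowpine=25 Juniper=14 → close Ashgrove (overflow 11)
  19÷3 = 6 each, +1 to first 1
Round 5: Fernhollow=30 Hollowpine=31 Juniper=20 → close Fernhollow (overflow 16)
  30÷2 = 15 each, +1 to first 0
Round 6: Hollowpine=46 Juniper=35 → close Hollowpine (overflow 31)
  46÷1 = 46 each, +1 to first 0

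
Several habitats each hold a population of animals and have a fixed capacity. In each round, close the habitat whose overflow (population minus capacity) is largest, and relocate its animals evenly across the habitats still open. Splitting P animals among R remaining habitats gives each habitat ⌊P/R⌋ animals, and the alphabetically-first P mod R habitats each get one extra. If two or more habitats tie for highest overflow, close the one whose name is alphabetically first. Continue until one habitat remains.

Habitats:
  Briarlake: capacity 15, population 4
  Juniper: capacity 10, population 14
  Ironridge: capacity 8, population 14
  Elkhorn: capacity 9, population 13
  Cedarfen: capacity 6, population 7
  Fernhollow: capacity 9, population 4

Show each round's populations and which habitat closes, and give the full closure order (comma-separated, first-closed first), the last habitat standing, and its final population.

Round 1: Briarlake=4 Cedarfen=7 Elkhorn=13 Fernhollow=4 Ironridge=14 Juniper=14 → close Ironridge (overflow 6)
  14÷5 = 2 each, +1 to first 4
Round 2: Briarlake=7 Cedarfen=10 Elkhorn=16 Fernhollow=7 Juniper=16 → close Elkhorn (overflow 7)
  16÷4 = 4 each, +1 to first 0
Round 3: Briarlake=11 Cedarfen=14 Fernhollow=11 Juniper=20 → close Juniper (overflow 10)
  20÷3 = 6 each, +1 to first 2
Round 4: Briarlake=18 Cedarfen=21 Fernhollow=17 → close Cedarfen (overflow 15)
  21÷2 = 10 each, +1 to first 1
Round 5: Briarlake=29 Fernhollow=27 → close Fernhollow (overflow 18)
  27÷1 = 27 each, +1 to first 0

Closure order: Ironridge, Elkhorn, Juniper, Cedarfen, Fernhollow
Last habitat: Briarlake with 56 animals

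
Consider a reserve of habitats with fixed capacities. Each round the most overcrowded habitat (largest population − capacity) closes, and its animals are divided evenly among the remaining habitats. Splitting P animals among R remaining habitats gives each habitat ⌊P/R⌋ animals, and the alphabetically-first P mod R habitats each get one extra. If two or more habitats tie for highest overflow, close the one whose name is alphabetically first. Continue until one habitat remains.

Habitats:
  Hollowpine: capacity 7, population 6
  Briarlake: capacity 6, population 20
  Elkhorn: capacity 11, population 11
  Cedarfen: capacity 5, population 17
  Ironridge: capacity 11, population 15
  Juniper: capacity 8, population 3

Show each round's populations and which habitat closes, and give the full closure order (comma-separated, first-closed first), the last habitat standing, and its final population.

Round 1: Briarlake=20 Cedarfen=17 Elkhorn=11 Hollowpine=6 Ironridge=15 Juniper=3 → close Briarlake (overflow 14)
  20÷5 = 4 each, +1 to first 0
Round 2: Cedarfen=21 Elkhorn=15 Hollowpine=10 Ironridge=19 Juniper=7 → close Cedarfen (overflow 16)
  21÷4 = 5 each, +1 to first 1
Round 3: Elkhorn=21 Hollowpine=15 Ironridge=24 Juniper=12 → close Ironridge (overflow 13)
  24÷3 = 8 each, +1 to first 0
Round 4: Elkhorn=29 Hollowpine=23 Juniper=20 → close Elkhorn (overflow 18)
  29÷2 = 14 each, +1 to first 1
Round 5: Hollowpine=38 Juniper=34 → close Hollowpine (overflow 31)
  38÷1 = 38 each, +1 to first 0

Closure order: Briarlake, Cedarfen, Ironridge, Elkhorn, Hollowpine
Last habitat: Juniper with 72 animals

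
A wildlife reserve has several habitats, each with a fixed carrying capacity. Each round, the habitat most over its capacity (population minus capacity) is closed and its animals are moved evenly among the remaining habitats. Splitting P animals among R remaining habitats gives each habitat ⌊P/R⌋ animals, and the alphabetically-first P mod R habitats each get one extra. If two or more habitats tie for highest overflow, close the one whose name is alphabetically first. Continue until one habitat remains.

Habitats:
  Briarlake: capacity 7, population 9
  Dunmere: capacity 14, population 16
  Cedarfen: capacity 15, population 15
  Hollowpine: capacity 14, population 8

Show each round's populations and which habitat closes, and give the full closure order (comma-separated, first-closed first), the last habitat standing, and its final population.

Closure order: Briarlake, Dunmere, Cedarfen
Last habitat: Hollowpine with 48 animals

Round 1: Briarlake=9 Cedarfen=15 Dunmere=16 Hollowpine=8 → close Briarlake (overflow 2)
  9÷3 = 3 each, +1 to first 0
Round 2: Cedarfen=18 Dunmere=19 Hollowpine=11 → close Dunmere (overflow 5)
  19÷2 = 9 each, +1 to first 1
Round 3: Cedarfen=28 Hollowpine=20 → close Cedarfen (overflow 13)
  28÷1 = 28 each, +1 to first 0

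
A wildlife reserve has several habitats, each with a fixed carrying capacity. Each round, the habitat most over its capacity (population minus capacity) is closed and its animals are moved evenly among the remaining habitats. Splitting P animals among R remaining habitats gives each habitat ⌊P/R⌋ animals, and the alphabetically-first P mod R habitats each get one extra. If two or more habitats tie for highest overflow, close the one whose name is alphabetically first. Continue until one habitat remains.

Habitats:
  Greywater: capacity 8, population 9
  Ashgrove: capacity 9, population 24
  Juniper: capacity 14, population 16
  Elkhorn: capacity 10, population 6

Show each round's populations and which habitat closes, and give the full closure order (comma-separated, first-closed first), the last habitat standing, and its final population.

Round 1: Ashgrove=24 Elkhorn=6 Greywater=9 Juniper=16 → close Ashgrove (overflow 15)
  24÷3 = 8 each, +1 to first 0
Round 2: Elkhorn=14 Greywater=17 Juniper=24 → close Juniper (overflow 10)
  24÷2 = 12 each, +1 to first 0
Round 3: Elkhorn=26 Greywater=29 → close Greywater (overflow 21)
  29÷1 = 29 each, +1 to first 0

Closure order: Ashgrove, Juniper, Greywater
Last habitat: Elkhorn with 55 animals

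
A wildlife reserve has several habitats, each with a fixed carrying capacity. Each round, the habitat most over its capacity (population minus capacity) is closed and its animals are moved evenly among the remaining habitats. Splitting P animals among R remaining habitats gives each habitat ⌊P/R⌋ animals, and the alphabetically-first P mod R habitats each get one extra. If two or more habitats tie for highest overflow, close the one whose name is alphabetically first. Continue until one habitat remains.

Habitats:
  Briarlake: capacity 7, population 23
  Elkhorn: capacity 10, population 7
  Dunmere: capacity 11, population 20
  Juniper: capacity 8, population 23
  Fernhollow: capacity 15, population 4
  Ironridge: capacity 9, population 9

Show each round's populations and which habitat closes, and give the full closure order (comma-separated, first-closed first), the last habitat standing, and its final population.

Round 1: Briarlake=23 Dunmere=20 Elkhorn=7 Fernhollow=4 Ironridge=9 Juniper=23 → close Briarlake (overflow 16)
  23÷5 = 4 each, +1 to first 3
Round 2: Dunmere=25 Elkhorn=12 Fernhollow=9 Ironridge=13 Juniper=27 → close Juniper (overflow 19)
  27÷4 = 6 each, +1 to first 3
Round 3: Dunmere=32 Elkhorn=19 Fernhollow=16 Ironridge=19 → close Dunmere (overflow 21)
  32÷3 = 10 each, +1 to first 2
Round 4: Elkhorn=30 Fernhollow=27 Ironridge=29 → close Elkhorn (overflow 20)
  30÷2 = 15 each, +1 to first 0
Round 5: Fernhollow=42 Ironridge=44 → close Ironridge (overflow 35)
  44÷1 = 44 each, +1 to first 0

Closure order: Briarlake, Juniper, Dunmere, Elkhorn, Ironridge
Last habitat: Fernhollow with 86 animals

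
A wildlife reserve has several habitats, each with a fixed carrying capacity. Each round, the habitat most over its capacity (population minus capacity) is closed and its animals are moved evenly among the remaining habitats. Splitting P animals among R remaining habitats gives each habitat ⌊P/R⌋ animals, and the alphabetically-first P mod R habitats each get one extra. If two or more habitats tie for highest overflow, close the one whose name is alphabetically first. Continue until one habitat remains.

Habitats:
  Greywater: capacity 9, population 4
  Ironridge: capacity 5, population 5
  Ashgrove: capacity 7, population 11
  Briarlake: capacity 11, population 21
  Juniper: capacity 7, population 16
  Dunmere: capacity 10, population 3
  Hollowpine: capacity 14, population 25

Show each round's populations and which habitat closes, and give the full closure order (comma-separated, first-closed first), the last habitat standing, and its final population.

Closure order: Hollowpine, Briarlake, Juniper, Ashgrove, Ironridge, Dunmere
Last habitat: Greywater with 85 animals

Round 1: Ashgrove=11 Briarlake=21 Dunmere=3 Greywater=4 Hollowpine=25 Ironridge=5 Juniper=16 → close Hollowpine (overflow 11)
  25÷6 = 4 each, +1 to first 1
Round 2: Ashgrove=16 Briarlake=25 Dunmere=7 Greywater=8 Ironridge=9 Juniper=20 → close Briarlake (overflow 14)
  25÷5 = 5 each, +1 to first 0
Round 3: Ashgrove=21 Dunmere=12 Greywater=13 Ironridge=14 Juniper=25 → close Juniper (overflow 18)
  25÷4 = 6 each, +1 to first 1
Round 4: Ashgrove=28 Dunmere=18 Greywater=19 Ironridge=20 → close Ashgrove (overflow 21)
  28÷3 = 9 each, +1 to first 1
Round 5: Dunmere=28 Greywater=28 Ironridge=29 → close Ironridge (overflow 24)
  29÷2 = 14 each, +1 to first 1
Round 6: Dunmere=43 Greywater=42 → close Dunmere (overflow 33)
  43÷1 = 43 each, +1 to first 0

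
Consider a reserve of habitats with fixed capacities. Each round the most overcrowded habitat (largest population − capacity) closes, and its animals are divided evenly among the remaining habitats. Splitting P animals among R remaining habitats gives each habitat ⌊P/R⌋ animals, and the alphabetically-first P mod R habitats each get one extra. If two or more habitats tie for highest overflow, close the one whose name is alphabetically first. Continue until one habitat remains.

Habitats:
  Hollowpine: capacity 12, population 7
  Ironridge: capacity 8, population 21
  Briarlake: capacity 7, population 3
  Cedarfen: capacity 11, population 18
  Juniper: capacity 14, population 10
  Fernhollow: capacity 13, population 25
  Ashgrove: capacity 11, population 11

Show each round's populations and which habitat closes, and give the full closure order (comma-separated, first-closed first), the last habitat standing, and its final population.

Closure order: Ironridge, Fernhollow, Cedarfen, Ashgrove, Briarlake, Juniper
Last habitat: Hollowpine with 95 animals

Round 1: Ashgrove=11 Briarlake=3 Cedarfen=18 Fernhollow=25 Hollowpine=7 Ironridge=21 Juniper=10 → close Ironridge (overflow 13)
  21÷6 = 3 each, +1 to first 3
Round 2: Ashgrove=15 Briarlake=7 Cedarfen=22 Fernhollow=28 Hollowpine=10 Juniper=13 → close Fernhollow (overflow 15)
  28÷5 = 5 each, +1 to first 3
Round 3: Ashgrove=21 Briarlake=13 Cedarfen=28 Hollowpine=15 Juniper=18 → close Cedarfen (overflow 17)
  28÷4 = 7 each, +1 to first 0
Round 4: Ashgrove=28 Briarlake=20 Hollowpine=22 Juniper=25 → close Ashgrove (overflow 17)
  28÷3 = 9 each, +1 to first 1
Round 5: Briarlake=30 Hollowpine=31 Juniper=34 → close Briarlake (overflow 23)
  30÷2 = 15 each, +1 to first 0
Round 6: Hollowpine=46 Juniper=49 → close Juniper (overflow 35)
  49÷1 = 49 each, +1 to first 0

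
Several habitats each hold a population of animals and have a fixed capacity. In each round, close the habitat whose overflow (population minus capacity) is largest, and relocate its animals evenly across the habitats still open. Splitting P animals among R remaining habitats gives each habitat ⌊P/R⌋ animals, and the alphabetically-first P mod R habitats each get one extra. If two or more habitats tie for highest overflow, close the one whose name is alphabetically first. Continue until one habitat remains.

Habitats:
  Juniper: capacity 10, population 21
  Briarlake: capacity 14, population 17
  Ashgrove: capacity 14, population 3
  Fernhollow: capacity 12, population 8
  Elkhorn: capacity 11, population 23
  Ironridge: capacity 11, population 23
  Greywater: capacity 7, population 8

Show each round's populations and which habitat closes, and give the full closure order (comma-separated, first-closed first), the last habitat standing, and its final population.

Closure order: Elkhorn, Ironridge, Juniper, Briarlake, Greywater, Fernhollow
Last habitat: Ashgrove with 103 animals

Round 1: Ashgrove=3 Briarlake=17 Elkhorn=23 Fernhollow=8 Greywater=8 Ironridge=23 Juniper=21 → close Elkhorn (overflow 12)
  23÷6 = 3 each, +1 to first 5
Round 2: Ashgrove=7 Briarlake=21 Fernhollow=12 Greywater=12 Ironridge=27 Juniper=24 → close Ironridge (overflow 16)
  27÷5 = 5 each, +1 to first 2
Round 3: Ashgrove=13 Briarlake=27 Fernhollow=17 Greywater=17 Juniper=29 → close Juniper (overflow 19)
  29÷4 = 7 each, +1 to first 1
Round 4: Ashgrove=21 Briarlake=34 Fernhollow=24 Greywater=24 → close Briarlake (overflow 20)
  34÷3 = 11 each, +1 to first 1
Round 5: Ashgrove=33 Fernhollow=35 Greywater=35 → close Greywater (overflow 28)
  35÷2 = 17 each, +1 to first 1
Round 6: Ashgrove=51 Fernhollow=52 → close Fernhollow (overflow 40)
  52÷1 = 52 each, +1 to first 0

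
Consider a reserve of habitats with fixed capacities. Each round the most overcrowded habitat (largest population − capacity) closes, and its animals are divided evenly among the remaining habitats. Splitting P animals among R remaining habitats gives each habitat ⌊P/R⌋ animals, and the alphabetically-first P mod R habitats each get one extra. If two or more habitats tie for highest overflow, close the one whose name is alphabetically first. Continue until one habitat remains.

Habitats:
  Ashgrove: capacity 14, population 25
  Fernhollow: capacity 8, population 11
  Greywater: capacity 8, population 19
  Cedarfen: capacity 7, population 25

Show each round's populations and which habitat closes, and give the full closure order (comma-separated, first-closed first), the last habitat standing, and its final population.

Closure order: Cedarfen, Ashgrove, Greywater
Last habitat: Fernhollow with 80 animals

Round 1: Ashgrove=25 Cedarfen=25 Fernhollow=11 Greywater=19 → close Cedarfen (overflow 18)
  25÷3 = 8 each, +1 to first 1
Round 2: Ashgrove=34 Fernhollow=19 Greywater=27 → close Ashgrove (overflow 20)
  34÷2 = 17 each, +1 to first 0
Round 3: Fernhollow=36 Greywater=44 → close Greywater (overflow 36)
  44÷1 = 44 each, +1 to first 0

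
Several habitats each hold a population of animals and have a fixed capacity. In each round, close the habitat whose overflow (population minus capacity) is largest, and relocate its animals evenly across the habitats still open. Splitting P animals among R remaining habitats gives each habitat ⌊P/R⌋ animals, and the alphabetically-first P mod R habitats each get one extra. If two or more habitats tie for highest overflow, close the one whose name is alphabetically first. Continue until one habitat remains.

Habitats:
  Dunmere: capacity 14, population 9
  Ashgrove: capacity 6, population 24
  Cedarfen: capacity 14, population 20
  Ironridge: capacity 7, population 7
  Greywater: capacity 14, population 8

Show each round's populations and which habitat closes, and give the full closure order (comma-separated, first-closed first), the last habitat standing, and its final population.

Round 1: Ashgrove=24 Cedarfen=20 Dunmere=9 Greywater=8 Ironridge=7 → close Ashgrove (overflow 18)
  24÷4 = 6 each, +1 to first 0
Round 2: Cedarfen=26 Dunmere=15 Greywater=14 Ironridge=13 → close Cedarfen (overflow 12)
  26÷3 = 8 each, +1 to first 2
Round 3: Dunmere=24 Greywater=23 Ironridge=21 → close Ironridge (overflow 14)
  21÷2 = 10 each, +1 to first 1
Round 4: Dunmere=35 Greywater=33 → close Dunmere (overflow 21)
  35÷1 = 35 each, +1 to first 0

Closure order: Ashgrove, Cedarfen, Ironridge, Dunmere
Last habitat: Greywater with 68 animals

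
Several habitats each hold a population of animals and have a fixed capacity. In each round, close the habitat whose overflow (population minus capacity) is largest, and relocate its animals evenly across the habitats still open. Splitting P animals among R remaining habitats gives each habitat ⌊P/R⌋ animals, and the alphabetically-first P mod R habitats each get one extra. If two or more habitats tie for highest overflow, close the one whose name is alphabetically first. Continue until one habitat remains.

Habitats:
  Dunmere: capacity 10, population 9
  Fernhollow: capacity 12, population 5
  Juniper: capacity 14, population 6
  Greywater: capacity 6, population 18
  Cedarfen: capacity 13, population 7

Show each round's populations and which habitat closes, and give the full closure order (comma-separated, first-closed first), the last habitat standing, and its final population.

Closure order: Greywater, Dunmere, Cedarfen, Fernhollow
Last habitat: Juniper with 45 animals

Round 1: Cedarfen=7 Dunmere=9 Fernhollow=5 Greywater=18 Juniper=6 → close Greywater (overflow 12)
  18÷4 = 4 each, +1 to first 2
Round 2: Cedarfen=12 Dunmere=14 Fernhollow=9 Juniper=10 → close Dunmere (overflow 4)
  14÷3 = 4 each, +1 to first 2
Round 3: Cedarfen=17 Fernhollow=14 Juniper=14 → close Cedarfen (overflow 4)
  17÷2 = 8 each, +1 to first 1
Round 4: Fernhollow=23 Juniper=22 → close Fernhollow (overflow 11)
  23÷1 = 23 each, +1 to first 0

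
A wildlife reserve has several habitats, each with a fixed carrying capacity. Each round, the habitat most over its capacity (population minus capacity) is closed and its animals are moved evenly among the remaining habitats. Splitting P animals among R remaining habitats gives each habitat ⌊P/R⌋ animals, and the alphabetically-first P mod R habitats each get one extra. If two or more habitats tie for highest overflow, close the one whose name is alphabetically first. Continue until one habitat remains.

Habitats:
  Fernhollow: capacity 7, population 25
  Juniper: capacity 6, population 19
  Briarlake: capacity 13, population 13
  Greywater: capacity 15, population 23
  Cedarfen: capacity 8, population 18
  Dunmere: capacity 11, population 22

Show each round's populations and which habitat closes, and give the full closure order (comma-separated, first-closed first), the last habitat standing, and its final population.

Closure order: Fernhollow, Juniper, Dunmere, Cedarfen, Greywater
Last habitat: Briarlake with 120 animals

Round 1: Briarlake=13 Cedarfen=18 Dunmere=22 Fernhollow=25 Greywater=23 Juniper=19 → close Fernhollow (overflow 18)
  25÷5 = 5 each, +1 to first 0
Round 2: Briarlake=18 Cedarfen=23 Dunmere=27 Greywater=28 Juniper=24 → close Juniper (overflow 18)
  24÷4 = 6 each, +1 to first 0
Round 3: Briarlake=24 Cedarfen=29 Dunmere=33 Greywater=34 → close Dunmere (overflow 22)
  33÷3 = 11 each, +1 to first 0
Round 4: Briarlake=35 Cedarfen=40 Greywater=45 → close Cedarfen (overflow 32)
  40÷2 = 20 each, +1 to first 0
Round 5: Briarlake=55 Greywater=65 → close Greywater (overflow 50)
  65÷1 = 65 each, +1 to first 0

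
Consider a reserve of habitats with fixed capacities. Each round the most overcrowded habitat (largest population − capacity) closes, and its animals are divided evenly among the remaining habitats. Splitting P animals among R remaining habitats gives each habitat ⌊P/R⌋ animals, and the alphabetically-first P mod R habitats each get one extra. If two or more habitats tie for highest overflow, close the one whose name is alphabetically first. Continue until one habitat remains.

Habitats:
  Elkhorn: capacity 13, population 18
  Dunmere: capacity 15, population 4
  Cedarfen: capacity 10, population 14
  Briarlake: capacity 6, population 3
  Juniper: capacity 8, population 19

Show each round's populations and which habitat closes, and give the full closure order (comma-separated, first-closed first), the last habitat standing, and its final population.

Round 1: Briarlake=3 Cedarfen=14 Dunmere=4 Elkhorn=18 Juniper=19 → close Juniper (overflow 11)
  19÷4 = 4 each, +1 to first 3
Round 2: Briarlake=8 Cedarfen=19 Dunmere=9 Elkhorn=22 → close Cedarfen (overflow 9)
  19÷3 = 6 each, +1 to first 1
Round 3: Briarlake=15 Dunmere=15 Elkhorn=28 → close Elkhorn (overflow 15)
  28÷2 = 14 each, +1 to first 0
Round 4: Briarlake=29 Dunmere=29 → close Briarlake (overflow 23)
  29÷1 = 29 each, +1 to first 0

Closure order: Juniper, Cedarfen, Elkhorn, Briarlake
Last habitat: Dunmere with 58 animals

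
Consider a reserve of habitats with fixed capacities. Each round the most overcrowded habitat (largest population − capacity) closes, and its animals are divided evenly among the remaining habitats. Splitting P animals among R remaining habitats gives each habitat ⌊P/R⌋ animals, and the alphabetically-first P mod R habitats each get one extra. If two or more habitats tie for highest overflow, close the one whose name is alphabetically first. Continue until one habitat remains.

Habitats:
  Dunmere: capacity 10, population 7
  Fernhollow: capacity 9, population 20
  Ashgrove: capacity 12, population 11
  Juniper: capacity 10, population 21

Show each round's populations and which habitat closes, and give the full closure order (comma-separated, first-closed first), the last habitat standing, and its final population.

Round 1: Ashgrove=11 Dunmere=7 Fernhollow=20 Juniper=21 → close Fernhollow (overflow 11)
  20÷3 = 6 each, +1 to first 2
Round 2: Ashgrove=18 Dunmere=14 Juniper=27 → close Juniper (overflow 17)
  27÷2 = 13 each, +1 to first 1
Round 3: Ashgrove=32 Dunmere=27 → close Ashgrove (overflow 20)
  32÷1 = 32 each, +1 to first 0

Closure order: Fernhollow, Juniper, Ashgrove
Last habitat: Dunmere with 59 animals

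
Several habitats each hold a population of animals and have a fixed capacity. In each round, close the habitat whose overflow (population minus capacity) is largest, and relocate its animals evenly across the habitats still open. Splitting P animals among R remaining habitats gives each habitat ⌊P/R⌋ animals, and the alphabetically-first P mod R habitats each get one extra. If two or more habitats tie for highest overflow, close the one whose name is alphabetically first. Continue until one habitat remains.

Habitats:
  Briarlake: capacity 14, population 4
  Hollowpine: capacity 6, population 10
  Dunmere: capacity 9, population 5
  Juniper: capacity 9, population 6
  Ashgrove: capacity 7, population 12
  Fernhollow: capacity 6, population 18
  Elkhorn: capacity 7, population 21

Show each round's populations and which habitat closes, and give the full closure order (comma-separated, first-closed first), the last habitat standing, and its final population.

Round 1: Ashgrove=12 Briarlake=4 Dunmere=5 Elkhorn=21 Fernhollow=18 Hollowpine=10 Juniper=6 → close Elkhorn (overflow 14)
  21÷6 = 3 each, +1 to first 3
Round 2: Ashgrove=16 Briarlake=8 Dunmere=9 Fernhollow=21 Hollowpine=13 Juniper=9 → close Fernhollow (overflow 15)
  21÷5 = 4 each, +1 to first 1
Round 3: Ashgrove=21 Briarlake=12 Dunmere=13 Hollowpine=17 Juniper=13 → close Ashgrove (overflow 14)
  21÷4 = 5 each, +1 to first 1
Round 4: Briarlake=18 Dunmere=18 Hollowpine=22 Juniper=18 → close Hollowpine (overflow 16)
  22÷3 = 7 each, +1 to first 1
Round 5: Briarlake=26 Dunmere=25 Juniper=25 → close Dunmere (overflow 16)
  25÷2 = 12 each, +1 to first 1
Round 6: Briarlake=39 Juniper=37 → close Juniper (overflow 28)
  37÷1 = 37 each, +1 to first 0

Closure order: Elkhorn, Fernhollow, Ashgrove, Hollowpine, Dunmere, Juniper
Last habitat: Briarlake with 76 animals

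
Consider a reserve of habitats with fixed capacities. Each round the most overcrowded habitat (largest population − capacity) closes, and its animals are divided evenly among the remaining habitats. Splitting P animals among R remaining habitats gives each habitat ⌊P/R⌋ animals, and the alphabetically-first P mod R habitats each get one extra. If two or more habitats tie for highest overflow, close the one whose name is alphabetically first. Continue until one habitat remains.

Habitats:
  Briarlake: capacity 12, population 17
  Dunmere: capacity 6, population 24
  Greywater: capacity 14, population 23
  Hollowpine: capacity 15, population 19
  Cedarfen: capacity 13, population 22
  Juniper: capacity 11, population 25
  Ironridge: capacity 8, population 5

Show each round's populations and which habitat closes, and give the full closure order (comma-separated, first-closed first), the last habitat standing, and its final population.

Round 1: Briarlake=17 Cedarfen=22 Dunmere=24 Greywater=23 Hollowpine=19 Ironridge=5 Juniper=25 → close Dunmere (overflow 18)
  24÷6 = 4 each, +1 to first 0
Round 2: Briarlake=21 Cedarfen=26 Greywater=27 Hollowpine=23 Ironridge=9 Juniper=29 → close Juniper (overflow 18)
  29÷5 = 5 each, +1 to first 4
Round 3: Briarlake=27 Cedarfen=32 Greywater=33 Hollowpine=29 Ironridge=14 → close Cedarfen (overflow 19)
  32÷4 = 8 each, +1 to first 0
Round 4: Briarlake=35 Greywater=41 Hollowpine=37 Ironridge=22 → close Greywater (overflow 27)
  41÷3 = 13 each, +1 to first 2
Round 5: Briarlake=49 Hollowpine=51 Ironridge=35 → close Briarlake (overflow 37)
  49÷2 = 24 each, +1 to first 1
Round 6: Hollowpine=76 Ironridge=59 → close Hollowpine (overflow 61)
  76÷1 = 76 each, +1 to first 0

Closure order: Dunmere, Juniper, Cedarfen, Greywater, Briarlake, Hollowpine
Last habitat: Ironridge with 135 animals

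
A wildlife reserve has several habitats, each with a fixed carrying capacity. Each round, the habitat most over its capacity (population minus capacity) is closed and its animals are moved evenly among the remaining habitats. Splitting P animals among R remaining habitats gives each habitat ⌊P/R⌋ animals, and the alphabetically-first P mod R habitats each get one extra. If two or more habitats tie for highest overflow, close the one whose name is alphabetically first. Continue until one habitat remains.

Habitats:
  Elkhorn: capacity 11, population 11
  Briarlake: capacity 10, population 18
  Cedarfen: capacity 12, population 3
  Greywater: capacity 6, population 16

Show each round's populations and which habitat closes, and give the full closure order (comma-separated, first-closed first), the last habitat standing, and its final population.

Round 1: Briarlake=18 Cedarfen=3 Elkhorn=11 Greywater=16 → close Greywater (overflow 10)
  16÷3 = 5 each, +1 to first 1
Round 2: Briarlake=24 Cedarfen=8 Elkhorn=16 → close Briarlake (overflow 14)
  24÷2 = 12 each, +1 to first 0
Round 3: Cedarfen=20 Elkhorn=28 → close Elkhorn (overflow 17)
  28÷1 = 28 each, +1 to first 0

Closure order: Greywater, Briarlake, Elkhorn
Last habitat: Cedarfen with 48 animals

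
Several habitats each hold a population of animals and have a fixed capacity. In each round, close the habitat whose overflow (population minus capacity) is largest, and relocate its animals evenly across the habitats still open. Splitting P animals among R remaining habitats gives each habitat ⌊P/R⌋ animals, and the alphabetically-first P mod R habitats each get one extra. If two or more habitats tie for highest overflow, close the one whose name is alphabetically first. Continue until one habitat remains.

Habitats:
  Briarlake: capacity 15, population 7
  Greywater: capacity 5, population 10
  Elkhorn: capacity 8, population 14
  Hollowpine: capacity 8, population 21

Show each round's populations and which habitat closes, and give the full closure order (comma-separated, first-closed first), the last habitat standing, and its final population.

Round 1: Briarlake=7 Elkhorn=14 Greywater=10 Hollowpine=21 → close Hollowpine (overflow 13)
  21÷3 = 7 each, +1 to first 0
Round 2: Briarlake=14 Elkhorn=21 Greywater=17 → close Elkhorn (overflow 13)
  21÷2 = 10 each, +1 to first 1
Round 3: Briarlake=25 Greywater=27 → close Greywater (overflow 22)
  27÷1 = 27 each, +1 to first 0

Closure order: Hollowpine, Elkhorn, Greywater
Last habitat: Briarlake with 52 animals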